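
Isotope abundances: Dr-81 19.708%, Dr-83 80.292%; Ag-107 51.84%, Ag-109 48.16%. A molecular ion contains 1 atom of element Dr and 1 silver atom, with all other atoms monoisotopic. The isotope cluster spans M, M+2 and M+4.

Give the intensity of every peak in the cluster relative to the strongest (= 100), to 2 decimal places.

19.99 : 100.00 : 75.65

Element Dr pattern (n=1): 0.19708 : 0.80292
Silver pattern (n=1): 0.5184 : 0.4816
Convolve the two distributions (both contribute in 2-u steps):
  M: 0.19708×0.5184 = 0.102166
  M+2: 0.19708×0.4816 + 0.80292×0.5184 = 0.511147
  M+4: 0.80292×0.4816 = 0.386686
Scale to base peak (0.511147) = 100: 19.99 : 100.00 : 75.65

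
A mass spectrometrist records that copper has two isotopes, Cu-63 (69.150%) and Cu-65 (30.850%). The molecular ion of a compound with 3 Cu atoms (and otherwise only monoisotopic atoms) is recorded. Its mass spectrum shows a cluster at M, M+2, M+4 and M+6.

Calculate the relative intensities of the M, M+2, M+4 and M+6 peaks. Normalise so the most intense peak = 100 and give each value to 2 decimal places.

74.72 : 100.00 : 44.61 : 6.63

The 3 Cu atoms are independent, so intensities follow the terms of (0.69150 + 0.30850)^3.
P(M) = 0.69150^3 = 0.330656
P(M+2) = 3 × 0.69150^2 × 0.30850^1 = 0.442548
P(M+4) = 3 × 0.69150^1 × 0.30850^2 = 0.197435
P(M+6) = 0.30850^3 = 0.029361
The M+2 peak is largest (0.442548); scaling to 100 gives 74.72 : 100.00 : 44.61 : 6.63.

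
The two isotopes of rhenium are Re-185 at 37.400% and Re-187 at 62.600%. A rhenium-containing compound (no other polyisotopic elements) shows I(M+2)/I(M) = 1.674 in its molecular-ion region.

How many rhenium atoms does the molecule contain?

The M+2/M ratio from n Re atoms is n · q/p = n · 0.62600/0.37400.
n = 1.674 × 0.37400/0.62600 = 1.00 ≈ 1

1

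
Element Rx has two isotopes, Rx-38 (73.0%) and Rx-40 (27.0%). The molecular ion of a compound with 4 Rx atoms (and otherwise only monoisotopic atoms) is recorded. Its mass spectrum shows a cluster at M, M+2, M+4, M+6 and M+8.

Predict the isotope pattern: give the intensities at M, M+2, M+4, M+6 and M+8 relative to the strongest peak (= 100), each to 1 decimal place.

67.6 : 100.0 : 55.5 : 13.7 : 1.3

Expanding (0.730 + 0.270)^4:
P(M) = 0.730^4 = 0.283982
P(M+2) = 4 × 0.730^3 × 0.270^1 = 0.420138
P(M+4) = 6 × 0.730^2 × 0.270^2 = 0.233090
P(M+6) = 4 × 0.730^1 × 0.270^3 = 0.057474
P(M+8) = 0.270^4 = 0.005314
The M+2 peak is largest (0.420138); scaling to 100 gives 67.6 : 100.0 : 55.5 : 13.7 : 1.3.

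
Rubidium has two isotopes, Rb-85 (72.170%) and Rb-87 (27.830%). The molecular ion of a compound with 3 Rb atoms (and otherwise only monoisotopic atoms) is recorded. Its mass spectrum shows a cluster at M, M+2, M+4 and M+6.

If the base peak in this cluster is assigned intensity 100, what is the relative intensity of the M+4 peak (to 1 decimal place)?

38.6

Binomial terms of (0.72170 + 0.27830)^3: M 0.3759, M+2 0.4349, M+4 0.1677, M+6 0.0216 → M+2 is the base peak.
P(M+2) = C(3,1) × 0.72170^2 × 0.27830^1 = 3 × 0.52085089 × 0.2783 = 0.434858 (base)
P(M+4) = C(3,2) × 0.72170^1 × 0.27830^2 = 3 × 0.7217 × 0.07745089 = 0.167689
Relative intensity = 0.167689 / 0.434858 × 100 = 38.6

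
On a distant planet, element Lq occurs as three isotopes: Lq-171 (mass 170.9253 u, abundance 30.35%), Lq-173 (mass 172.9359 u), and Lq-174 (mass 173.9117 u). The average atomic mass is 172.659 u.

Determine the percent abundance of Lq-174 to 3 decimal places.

Let x and y be the fractions of Lq-173 and Lq-174. Then x + y = 1 − 0.3035 = 0.6965 and 172.9359x + 173.9117y = 172.659 − 0.3035×170.9253 = 120.78317145.
Substituting: 172.9359x + 173.9117(0.6965 − x) = 120.78317145
(172.9359 − 173.9117)x = -0.3463276  ⇒  x = 0.35492, y = 0.34158
Lq-173: 35.492%, Lq-174: 34.158%.

34.158%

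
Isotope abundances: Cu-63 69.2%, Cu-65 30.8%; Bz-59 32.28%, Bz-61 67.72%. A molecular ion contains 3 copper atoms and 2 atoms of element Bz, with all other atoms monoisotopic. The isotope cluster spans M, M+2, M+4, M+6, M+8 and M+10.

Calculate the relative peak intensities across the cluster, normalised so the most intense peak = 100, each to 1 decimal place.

Copper pattern (n=3): 0.33137389 : 0.44247034 : 0.19693766 : 0.02921811
Element Bz pattern (n=2): 0.10419984 : 0.43720032 : 0.45859984
Convolve the two distributions (both contribute in 2-u steps):
  M: 0.33137389×0.10419984 = 0.034529
  M+2: 0.33137389×0.43720032 + 0.44247034×0.10419984 = 0.190982
  M+4: 0.33137389×0.45859984 + 0.44247034×0.43720032 + 0.19693766×0.10419984 = 0.365937
  M+6: 0.44247034×0.45859984 + 0.19693766×0.43720032 + 0.02921811×0.10419984 = 0.292063
  M+8: 0.19693766×0.45859984 + 0.02921811×0.43720032 = 0.103090
  M+10: 0.02921811×0.45859984 = 0.013399
Scale to base peak (0.365937) = 100: 9.4 : 52.2 : 100.0 : 79.8 : 28.2 : 3.7

9.4 : 52.2 : 100.0 : 79.8 : 28.2 : 3.7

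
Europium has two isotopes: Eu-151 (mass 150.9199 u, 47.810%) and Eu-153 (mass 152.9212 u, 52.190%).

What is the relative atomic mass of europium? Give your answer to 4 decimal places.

151.9644 u

Ar = Σ fᵢ·mᵢ = 0.47810 × 150.9199 + 0.52190 × 152.9212
= 72.15480 + 79.80957 = 151.96437 u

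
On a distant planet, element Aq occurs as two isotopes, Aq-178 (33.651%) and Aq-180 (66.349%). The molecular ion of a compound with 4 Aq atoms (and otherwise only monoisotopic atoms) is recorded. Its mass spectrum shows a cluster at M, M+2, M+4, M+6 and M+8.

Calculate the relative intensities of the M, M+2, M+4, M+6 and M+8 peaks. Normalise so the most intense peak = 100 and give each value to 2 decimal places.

3.26 : 25.72 : 76.08 : 100.00 : 49.29

Each Aq atom is independently Aq-178 (p = 0.33651) or Aq-180 (q = 0.66349); the cluster is the binomial expansion (p + q)^4.
P(M) = 0.33651^4 = 0.012823
P(M+2) = 4 × 0.33651^3 × 0.66349^1 = 0.101132
P(M+4) = 6 × 0.33651^2 × 0.66349^2 = 0.299100
P(M+6) = 4 × 0.33651^1 × 0.66349^3 = 0.393153
P(M+8) = 0.66349^4 = 0.193793
The M+6 peak is largest (0.393153); scaling to 100 gives 3.26 : 25.72 : 76.08 : 100.00 : 49.29.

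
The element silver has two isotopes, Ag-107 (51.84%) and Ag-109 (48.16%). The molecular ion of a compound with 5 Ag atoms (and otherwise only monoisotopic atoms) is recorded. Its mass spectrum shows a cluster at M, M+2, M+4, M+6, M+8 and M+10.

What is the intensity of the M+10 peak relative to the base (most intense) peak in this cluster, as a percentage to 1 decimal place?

8.0%

Term probabilities: M 0.0374, M+2 0.1739, M+4 0.3231, M+6 0.3002, M+8 0.1394, M+10 0.0259. Base peak = M+4.
P(M+4) = C(5,2) × 0.5184^3 × 0.4816^2 = 10 × 0.13931407 × 0.23193856 = 0.323123 (base)
P(M+10) = C(5,5) × 0.5184^0 × 0.4816^5 = 1 × 1.0000 × 0.02590791 = 0.025908
Relative intensity = 0.025908 / 0.323123 × 100 = 8.0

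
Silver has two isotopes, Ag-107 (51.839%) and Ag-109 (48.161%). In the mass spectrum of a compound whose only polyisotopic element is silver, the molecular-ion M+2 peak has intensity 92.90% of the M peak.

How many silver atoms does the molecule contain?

1

The M+2/M ratio from n Ag atoms is n · q/p = n · 0.48161/0.51839.
n = 0.9290 × 0.51839/0.48161 = 1.00 ≈ 1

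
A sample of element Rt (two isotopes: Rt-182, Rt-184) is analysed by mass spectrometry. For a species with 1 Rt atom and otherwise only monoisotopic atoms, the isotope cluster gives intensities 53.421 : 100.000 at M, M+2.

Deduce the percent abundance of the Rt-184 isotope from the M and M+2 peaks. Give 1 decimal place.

65.2%

Let p = fractional abundance of Rt-182. I(M+2)/I(M) = [C(1,1)·p^0·(1−p)] / p^1 = 1·(1−p)/p = 100.000/53.421 = 1.8719
(1−p)/p = 1.8719/1 = 1.8719  ⇒  p = 1/(1 + 1.8719) = 0.3482
Rt-182: 34.8%, Rt-184: 65.2%.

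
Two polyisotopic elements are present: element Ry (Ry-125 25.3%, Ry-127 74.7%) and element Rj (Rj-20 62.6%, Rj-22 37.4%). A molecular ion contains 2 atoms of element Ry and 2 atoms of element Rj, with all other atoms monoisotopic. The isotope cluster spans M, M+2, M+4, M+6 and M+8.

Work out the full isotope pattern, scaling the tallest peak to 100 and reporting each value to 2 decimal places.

Element Ry pattern (n=2): 0.064009 : 0.377982 : 0.558009
Element Rj pattern (n=2): 0.391876 : 0.468248 : 0.139876
Convolve the two distributions (both contribute in 2-u steps):
  M: 0.064009×0.391876 = 0.025084
  M+2: 0.064009×0.468248 + 0.377982×0.391876 = 0.178094
  M+4: 0.064009×0.139876 + 0.377982×0.468248 + 0.558009×0.391876 = 0.404613
  M+6: 0.377982×0.139876 + 0.558009×0.468248 = 0.314157
  M+8: 0.558009×0.139876 = 0.078052
Scale to base peak (0.404613) = 100: 6.20 : 44.02 : 100.00 : 77.64 : 19.29

6.20 : 44.02 : 100.00 : 77.64 : 19.29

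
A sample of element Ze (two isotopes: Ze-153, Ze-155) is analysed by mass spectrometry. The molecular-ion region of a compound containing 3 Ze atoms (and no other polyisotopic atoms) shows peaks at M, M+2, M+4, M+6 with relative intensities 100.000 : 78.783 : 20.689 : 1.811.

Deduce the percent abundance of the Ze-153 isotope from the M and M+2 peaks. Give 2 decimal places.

If p is the fraction of Ze that is Ze-153, then I(M+2)/I(M) = [C(3,1)·p^2·(1−p)] / p^3 = 3·(1−p)/p = 78.783/100.000 = 0.7878
(1−p)/p = 0.7878/3 = 0.2626  ⇒  p = 1/(1 + 0.2626) = 0.7920
Ze-153: 79.20%, Ze-155: 20.80%.

79.20%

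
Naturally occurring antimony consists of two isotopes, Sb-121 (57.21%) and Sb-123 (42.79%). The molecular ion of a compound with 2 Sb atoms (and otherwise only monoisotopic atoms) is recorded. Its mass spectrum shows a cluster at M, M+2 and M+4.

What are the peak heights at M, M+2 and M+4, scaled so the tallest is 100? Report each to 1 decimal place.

66.8 : 100.0 : 37.4

Each Sb atom is independently Sb-121 (p = 0.5721) or Sb-123 (q = 0.4279); the cluster is the binomial expansion (p + q)^2.
P(M) = 0.5721^2 = 0.327298
P(M+2) = 2 × 0.5721^1 × 0.4279^1 = 0.489603
P(M+4) = 0.4279^2 = 0.183098
The M+2 peak is largest (0.489603); scaling to 100 gives 66.8 : 100.0 : 37.4.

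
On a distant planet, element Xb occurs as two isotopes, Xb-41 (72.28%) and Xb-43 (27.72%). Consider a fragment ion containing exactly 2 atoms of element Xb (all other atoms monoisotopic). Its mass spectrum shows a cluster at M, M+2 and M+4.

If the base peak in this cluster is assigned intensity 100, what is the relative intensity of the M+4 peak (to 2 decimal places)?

(0.7228 + 0.2772)^2 gives M 0.5224, M+2 0.4007, M+4 0.0768; the largest is M.
P(M) = C(2,0) × 0.7228^2 × 0.2772^0 = 1 × 0.52243984 × 1.0000 = 0.522440 (base)
P(M+4) = C(2,2) × 0.7228^0 × 0.2772^2 = 1 × 1.0000 × 0.07683984 = 0.076840
Relative intensity = 0.076840 / 0.522440 × 100 = 14.71

14.71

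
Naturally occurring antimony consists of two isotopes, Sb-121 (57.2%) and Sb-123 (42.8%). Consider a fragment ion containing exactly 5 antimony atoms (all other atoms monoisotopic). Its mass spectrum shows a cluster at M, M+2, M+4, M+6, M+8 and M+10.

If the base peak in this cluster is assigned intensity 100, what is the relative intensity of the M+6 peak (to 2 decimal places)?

Term probabilities: M 0.0612, M+2 0.2291, M+4 0.3428, M+6 0.2565, M+8 0.0960, M+10 0.0144. Base peak = M+4.
P(M+4) = C(5,2) × 0.572^3 × 0.428^2 = 10 × 0.18714925 × 0.183184 = 0.342827 (base)
P(M+6) = C(5,3) × 0.572^2 × 0.428^3 = 10 × 0.327184 × 0.07840275 = 0.256521
Relative intensity = 0.256521 / 0.342827 × 100 = 74.83

74.83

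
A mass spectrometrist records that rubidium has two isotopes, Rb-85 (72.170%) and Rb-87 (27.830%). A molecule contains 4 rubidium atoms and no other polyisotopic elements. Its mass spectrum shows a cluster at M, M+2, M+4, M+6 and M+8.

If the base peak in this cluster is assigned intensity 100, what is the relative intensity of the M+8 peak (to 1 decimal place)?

Term probabilities: M 0.2713, M+2 0.4184, M+4 0.2420, M+6 0.0622, M+8 0.0060. Base peak = M+2.
P(M+2) = C(4,1) × 0.72170^3 × 0.27830^1 = 4 × 0.37589809 × 0.2783 = 0.418450 (base)
P(M+8) = C(4,4) × 0.72170^0 × 0.27830^4 = 1 × 1.0000 × 0.00599864 = 0.005999
Relative intensity = 0.005999 / 0.418450 × 100 = 1.4

1.4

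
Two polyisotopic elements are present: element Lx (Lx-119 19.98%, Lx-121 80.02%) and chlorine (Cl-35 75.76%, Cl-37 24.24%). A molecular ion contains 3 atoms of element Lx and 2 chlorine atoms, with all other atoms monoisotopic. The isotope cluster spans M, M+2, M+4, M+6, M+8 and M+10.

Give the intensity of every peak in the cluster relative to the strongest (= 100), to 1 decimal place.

1.0 : 13.1 : 58.1 : 100.0 : 47.8 : 6.8

Element Lx pattern (n=3): 0.00797602 : 0.09583205 : 0.38380783 : 0.5123841
Chlorine pattern (n=2): 0.57395776 : 0.36728448 : 0.05875776
Convolve the two distributions (both contribute in 2-u steps):
  M: 0.00797602×0.57395776 = 0.004578
  M+2: 0.00797602×0.36728448 + 0.09583205×0.57395776 = 0.057933
  M+4: 0.00797602×0.05875776 + 0.09583205×0.36728448 + 0.38380783×0.57395776 = 0.255956
  M+6: 0.09583205×0.05875776 + 0.38380783×0.36728448 + 0.5123841×0.57395776 = 0.440684
  M+8: 0.38380783×0.05875776 + 0.5123841×0.36728448 = 0.210742
  M+10: 0.5123841×0.05875776 = 0.030107
Scale to base peak (0.440684) = 100: 1.0 : 13.1 : 58.1 : 100.0 : 47.8 : 6.8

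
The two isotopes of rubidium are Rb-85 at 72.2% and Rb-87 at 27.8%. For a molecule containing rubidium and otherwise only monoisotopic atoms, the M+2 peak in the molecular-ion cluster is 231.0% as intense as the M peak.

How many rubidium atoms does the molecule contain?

6

With n Rb atoms, P(M+2)/P(M) = C(n,1)·p^(n−1)q / p^n = n·q/p = n · 0.278/0.722.
n = 2.310 × 0.722/0.278 = 6.00 ≈ 6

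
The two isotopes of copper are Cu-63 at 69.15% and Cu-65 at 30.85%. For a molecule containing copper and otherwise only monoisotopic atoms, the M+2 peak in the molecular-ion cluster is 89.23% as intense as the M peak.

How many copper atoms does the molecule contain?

The M+2/M ratio from n Cu atoms is n · q/p = n · 0.3085/0.6915.
n = 0.8923 × 0.6915/0.3085 = 2.00 ≈ 2

2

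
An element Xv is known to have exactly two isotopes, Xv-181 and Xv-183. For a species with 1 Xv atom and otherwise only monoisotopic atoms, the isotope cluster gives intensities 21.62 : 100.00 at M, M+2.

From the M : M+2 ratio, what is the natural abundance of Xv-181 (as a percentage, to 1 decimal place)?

17.8%

Let p = fractional abundance of Xv-181. I(M+2)/I(M) = [C(1,1)·p^0·(1−p)] / p^1 = 1·(1−p)/p = 100.00/21.62 = 4.6253
(1−p)/p = 4.6253/1 = 4.6253  ⇒  p = 1/(1 + 4.6253) = 0.1778
Xv-181: 17.8%, Xv-183: 82.2%.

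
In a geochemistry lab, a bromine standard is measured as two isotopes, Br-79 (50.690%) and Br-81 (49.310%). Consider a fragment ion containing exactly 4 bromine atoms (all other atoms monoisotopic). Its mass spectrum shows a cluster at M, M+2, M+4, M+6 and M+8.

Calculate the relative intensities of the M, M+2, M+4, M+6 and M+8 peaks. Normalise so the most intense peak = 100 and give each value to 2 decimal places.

Each Br atom is independently Br-79 (p = 0.50690) or Br-81 (q = 0.49310); the cluster is the binomial expansion (p + q)^4.
P(M) = 0.50690^4 = 0.066022
P(M+2) = 4 × 0.50690^3 × 0.49310^1 = 0.256899
P(M+4) = 6 × 0.50690^2 × 0.49310^2 = 0.374857
P(M+6) = 4 × 0.50690^1 × 0.49310^3 = 0.243101
P(M+8) = 0.49310^4 = 0.059121
The M+4 peak is largest (0.374857); scaling to 100 gives 17.61 : 68.53 : 100.00 : 64.85 : 15.77.

17.61 : 68.53 : 100.00 : 64.85 : 15.77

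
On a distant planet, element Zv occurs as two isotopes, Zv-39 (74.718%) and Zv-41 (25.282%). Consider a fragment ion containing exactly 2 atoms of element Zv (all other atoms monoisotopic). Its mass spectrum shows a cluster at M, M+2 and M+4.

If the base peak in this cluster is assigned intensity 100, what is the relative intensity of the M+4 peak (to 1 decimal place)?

(0.74718 + 0.25282)^2 gives M 0.5583, M+2 0.3778, M+4 0.0639; the largest is M.
P(M) = C(2,0) × 0.74718^2 × 0.25282^0 = 1 × 0.55827795 × 1.0000 = 0.558278 (base)
P(M+4) = C(2,2) × 0.74718^0 × 0.25282^2 = 1 × 1.0000 × 0.06391795 = 0.063918
Relative intensity = 0.063918 / 0.558278 × 100 = 11.4

11.4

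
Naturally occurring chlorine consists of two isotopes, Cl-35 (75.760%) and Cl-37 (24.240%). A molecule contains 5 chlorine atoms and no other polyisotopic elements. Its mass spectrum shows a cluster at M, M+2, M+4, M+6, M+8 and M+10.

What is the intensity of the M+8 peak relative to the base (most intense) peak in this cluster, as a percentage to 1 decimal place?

3.3%

Term probabilities: M 0.2496, M+2 0.3993, M+4 0.2555, M+6 0.0817, M+8 0.0131, M+10 0.0008. Base peak = M+2.
P(M+2) = C(5,1) × 0.75760^4 × 0.24240^1 = 5 × 0.32942751 × 0.2424 = 0.399266 (base)
P(M+8) = C(5,4) × 0.75760^1 × 0.24240^4 = 5 × 0.7576 × 0.00345247 = 0.013078
Relative intensity = 0.013078 / 0.399266 × 100 = 3.3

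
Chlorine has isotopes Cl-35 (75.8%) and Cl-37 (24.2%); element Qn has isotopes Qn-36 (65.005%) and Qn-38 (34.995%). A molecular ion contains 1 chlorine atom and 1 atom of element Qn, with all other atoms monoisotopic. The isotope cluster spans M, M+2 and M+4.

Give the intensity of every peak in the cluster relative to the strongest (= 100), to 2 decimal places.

Chlorine pattern (n=1): 0.7580 : 0.2420
Element Qn pattern (n=1): 0.65005 : 0.34995
Convolve the two distributions (both contribute in 2-u steps):
  M: 0.7580×0.65005 = 0.492738
  M+2: 0.7580×0.34995 + 0.2420×0.65005 = 0.422574
  M+4: 0.2420×0.34995 = 0.084688
Scale to base peak (0.492738) = 100: 100.00 : 85.76 : 17.19

100.00 : 85.76 : 17.19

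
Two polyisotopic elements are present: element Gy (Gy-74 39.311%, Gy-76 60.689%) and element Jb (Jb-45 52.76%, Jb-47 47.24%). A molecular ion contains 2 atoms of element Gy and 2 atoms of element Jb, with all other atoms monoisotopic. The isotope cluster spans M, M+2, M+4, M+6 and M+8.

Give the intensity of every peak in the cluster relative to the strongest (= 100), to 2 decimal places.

Element Gy pattern (n=2): 0.15453547 : 0.47714906 : 0.36831547
Element Jb pattern (n=2): 0.27836176 : 0.49847648 : 0.22316176
Convolve the two distributions (both contribute in 2-u steps):
  M: 0.15453547×0.27836176 = 0.043017
  M+2: 0.15453547×0.49847648 + 0.47714906×0.27836176 = 0.209852
  M+4: 0.15453547×0.22316176 + 0.47714906×0.49847648 + 0.36831547×0.27836176 = 0.374859
  M+6: 0.47714906×0.22316176 + 0.36831547×0.49847648 = 0.290078
  M+8: 0.36831547×0.22316176 = 0.082194
Scale to base peak (0.374859) = 100: 11.48 : 55.98 : 100.00 : 77.38 : 21.93

11.48 : 55.98 : 100.00 : 77.38 : 21.93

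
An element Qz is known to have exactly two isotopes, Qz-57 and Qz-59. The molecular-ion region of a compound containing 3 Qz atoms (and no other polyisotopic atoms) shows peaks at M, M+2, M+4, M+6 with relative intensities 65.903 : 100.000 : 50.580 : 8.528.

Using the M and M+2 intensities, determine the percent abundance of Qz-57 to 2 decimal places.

66.41%

Let p = fractional abundance of Qz-57. I(M+2)/I(M) = [C(3,1)·p^2·(1−p)] / p^3 = 3·(1−p)/p = 100.000/65.903 = 1.5174
(1−p)/p = 1.5174/3 = 0.5058  ⇒  p = 1/(1 + 0.5058) = 0.6641
Qz-57: 66.41%, Qz-59: 33.59%.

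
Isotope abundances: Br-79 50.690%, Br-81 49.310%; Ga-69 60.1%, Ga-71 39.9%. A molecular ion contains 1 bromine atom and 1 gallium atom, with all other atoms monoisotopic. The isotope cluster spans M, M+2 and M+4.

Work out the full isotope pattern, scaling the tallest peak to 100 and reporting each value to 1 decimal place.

61.1 : 100.0 : 39.5

Bromine pattern (n=1): 0.5069 : 0.4931
Gallium pattern (n=1): 0.6010 : 0.3990
Convolve the two distributions (both contribute in 2-u steps):
  M: 0.5069×0.6010 = 0.304647
  M+2: 0.5069×0.3990 + 0.4931×0.6010 = 0.498606
  M+4: 0.4931×0.3990 = 0.196747
Scale to base peak (0.498606) = 100: 61.1 : 100.0 : 39.5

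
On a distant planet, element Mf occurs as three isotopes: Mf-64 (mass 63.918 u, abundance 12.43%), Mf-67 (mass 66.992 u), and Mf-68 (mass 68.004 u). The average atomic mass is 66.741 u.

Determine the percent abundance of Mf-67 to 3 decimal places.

74.616%

Let x and y be the fractions of Mf-67 and Mf-68. Then x + y = 1 − 0.1243 = 0.8757 and 66.992x + 68.004y = 66.741 − 0.1243×63.918 = 58.7959926.
Substituting: 66.992x + 68.004(0.8757 − x) = 58.7959926
(66.992 − 68.004)x = -0.7551102  ⇒  x = 0.74616, y = 0.12954
Mf-67: 74.616%, Mf-68: 12.954%.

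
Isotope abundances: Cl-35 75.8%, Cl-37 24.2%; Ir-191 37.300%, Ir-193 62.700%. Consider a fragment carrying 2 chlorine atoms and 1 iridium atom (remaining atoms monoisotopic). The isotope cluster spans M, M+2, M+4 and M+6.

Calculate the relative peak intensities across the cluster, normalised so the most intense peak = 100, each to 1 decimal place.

43.1 : 100.0 : 50.7 : 7.4

Chlorine pattern (n=2): 0.574564 : 0.366872 : 0.058564
Iridium pattern (n=1): 0.3730 : 0.6270
Convolve the two distributions (both contribute in 2-u steps):
  M: 0.574564×0.3730 = 0.214312
  M+2: 0.574564×0.6270 + 0.366872×0.3730 = 0.497095
  M+4: 0.366872×0.6270 + 0.058564×0.3730 = 0.251873
  M+6: 0.058564×0.6270 = 0.036720
Scale to base peak (0.497095) = 100: 43.1 : 100.0 : 50.7 : 7.4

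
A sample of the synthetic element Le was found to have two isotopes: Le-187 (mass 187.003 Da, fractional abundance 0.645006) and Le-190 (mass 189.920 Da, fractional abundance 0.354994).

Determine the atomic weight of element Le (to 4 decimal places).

188.0385 Da

Ar = Σ fᵢ·mᵢ = 0.645006 × 187.003 + 0.354994 × 189.920
= 120.61806 + 67.42046 = 188.03852 Da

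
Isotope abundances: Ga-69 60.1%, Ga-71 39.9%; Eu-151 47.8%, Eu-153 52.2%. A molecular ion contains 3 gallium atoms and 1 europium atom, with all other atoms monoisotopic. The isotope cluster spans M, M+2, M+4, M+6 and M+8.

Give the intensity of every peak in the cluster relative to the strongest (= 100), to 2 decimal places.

Gallium pattern (n=3): 0.2170818 : 0.4323576 : 0.2870394 : 0.0635212
Europium pattern (n=1): 0.4780 : 0.5220
Convolve the two distributions (both contribute in 2-u steps):
  M: 0.2170818×0.4780 = 0.103765
  M+2: 0.2170818×0.5220 + 0.4323576×0.4780 = 0.319984
  M+4: 0.4323576×0.5220 + 0.2870394×0.4780 = 0.362896
  M+6: 0.2870394×0.5220 + 0.0635212×0.4780 = 0.180198
  M+8: 0.0635212×0.5220 = 0.033158
Scale to base peak (0.362896) = 100: 28.59 : 88.18 : 100.00 : 49.66 : 9.14

28.59 : 88.18 : 100.00 : 49.66 : 9.14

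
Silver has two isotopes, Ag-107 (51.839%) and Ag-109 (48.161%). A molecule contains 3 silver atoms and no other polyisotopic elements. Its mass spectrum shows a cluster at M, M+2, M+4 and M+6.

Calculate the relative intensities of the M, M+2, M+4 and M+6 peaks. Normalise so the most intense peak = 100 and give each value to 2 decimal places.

The 3 Ag atoms are independent, so intensities follow the terms of (0.51839 + 0.48161)^3.
P(M) = 0.51839^3 = 0.139306
P(M+2) = 3 × 0.51839^2 × 0.48161^1 = 0.388267
P(M+4) = 3 × 0.51839^1 × 0.48161^2 = 0.360719
P(M+6) = 0.48161^3 = 0.111709
The M+2 peak is largest (0.388267); scaling to 100 gives 35.88 : 100.00 : 92.90 : 28.77.

35.88 : 100.00 : 92.90 : 28.77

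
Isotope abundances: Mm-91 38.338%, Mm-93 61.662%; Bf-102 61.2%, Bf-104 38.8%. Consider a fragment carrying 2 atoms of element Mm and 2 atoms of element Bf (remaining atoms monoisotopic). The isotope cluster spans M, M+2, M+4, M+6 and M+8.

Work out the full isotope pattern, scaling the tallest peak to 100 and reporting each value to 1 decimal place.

14.1 : 63.5 : 100.0 : 64.7 : 14.7

Element Mm pattern (n=2): 0.14698022 : 0.47279955 : 0.38022022
Element Bf pattern (n=2): 0.374544 : 0.474912 : 0.150544
Convolve the two distributions (both contribute in 2-u steps):
  M: 0.14698022×0.374544 = 0.055051
  M+2: 0.14698022×0.474912 + 0.47279955×0.374544 = 0.246887
  M+4: 0.14698022×0.150544 + 0.47279955×0.474912 + 0.38022022×0.374544 = 0.389074
  M+6: 0.47279955×0.150544 + 0.38022022×0.474912 = 0.251748
  M+8: 0.38022022×0.150544 = 0.057240
Scale to base peak (0.389074) = 100: 14.1 : 63.5 : 100.0 : 64.7 : 14.7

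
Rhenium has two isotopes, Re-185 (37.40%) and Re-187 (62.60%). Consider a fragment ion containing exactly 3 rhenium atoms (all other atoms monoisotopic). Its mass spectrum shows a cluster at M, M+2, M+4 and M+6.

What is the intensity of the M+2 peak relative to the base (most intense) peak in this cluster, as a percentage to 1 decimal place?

59.7%

Term probabilities: M 0.0523, M+2 0.2627, M+4 0.4397, M+6 0.2453. Base peak = M+4.
P(M+4) = C(3,2) × 0.3740^1 × 0.6260^2 = 3 × 0.3740 × 0.391876 = 0.439685 (base)
P(M+2) = C(3,1) × 0.3740^2 × 0.6260^1 = 3 × 0.139876 × 0.6260 = 0.262687
Relative intensity = 0.262687 / 0.439685 × 100 = 59.7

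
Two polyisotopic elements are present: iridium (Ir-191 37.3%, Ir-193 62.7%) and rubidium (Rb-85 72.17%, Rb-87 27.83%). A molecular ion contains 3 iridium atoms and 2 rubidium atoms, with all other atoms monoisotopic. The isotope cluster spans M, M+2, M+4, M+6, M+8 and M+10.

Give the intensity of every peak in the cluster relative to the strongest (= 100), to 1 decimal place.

8.0 : 46.5 : 100.0 : 96.2 : 39.3 : 5.6

Iridium pattern (n=3): 0.05189512 : 0.26170165 : 0.43991135 : 0.24649188
Rubidium pattern (n=2): 0.52085089 : 0.40169822 : 0.07745089
Convolve the two distributions (both contribute in 2-u steps):
  M: 0.05189512×0.52085089 = 0.027030
  M+2: 0.05189512×0.40169822 + 0.26170165×0.52085089 = 0.157154
  M+4: 0.05189512×0.07745089 + 0.26170165×0.40169822 + 0.43991135×0.52085089 = 0.338273
  M+6: 0.26170165×0.07745089 + 0.43991135×0.40169822 + 0.24649188×0.52085089 = 0.325366
  M+8: 0.43991135×0.07745089 + 0.24649188×0.40169822 = 0.133087
  M+10: 0.24649188×0.07745089 = 0.019091
Scale to base peak (0.338273) = 100: 8.0 : 46.5 : 100.0 : 96.2 : 39.3 : 5.6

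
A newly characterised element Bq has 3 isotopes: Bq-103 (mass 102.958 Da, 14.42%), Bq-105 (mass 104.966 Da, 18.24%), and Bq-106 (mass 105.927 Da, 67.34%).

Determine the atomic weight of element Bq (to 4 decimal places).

Ar = Σ fᵢ·mᵢ = 0.1442 × 102.958 + 0.1824 × 104.966 + 0.6734 × 105.927
= 14.84654 + 19.14580 + 71.33124 = 105.32358 Da

105.3236 Da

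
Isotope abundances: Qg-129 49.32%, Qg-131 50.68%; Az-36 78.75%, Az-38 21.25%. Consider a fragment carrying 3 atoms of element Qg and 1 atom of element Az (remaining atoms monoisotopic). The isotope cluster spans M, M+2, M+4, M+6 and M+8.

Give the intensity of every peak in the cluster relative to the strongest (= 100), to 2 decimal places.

Element Qg pattern (n=3): 0.11996905 : 0.36983158 : 0.3800297 : 0.13016967
Element Az pattern (n=1): 0.7875 : 0.2125
Convolve the two distributions (both contribute in 2-u steps):
  M: 0.11996905×0.7875 = 0.094476
  M+2: 0.11996905×0.2125 + 0.36983158×0.7875 = 0.316736
  M+4: 0.36983158×0.2125 + 0.3800297×0.7875 = 0.377863
  M+6: 0.3800297×0.2125 + 0.13016967×0.7875 = 0.183265
  M+8: 0.13016967×0.2125 = 0.027661
Scale to base peak (0.377863) = 100: 25.00 : 83.82 : 100.00 : 48.50 : 7.32

25.00 : 83.82 : 100.00 : 48.50 : 7.32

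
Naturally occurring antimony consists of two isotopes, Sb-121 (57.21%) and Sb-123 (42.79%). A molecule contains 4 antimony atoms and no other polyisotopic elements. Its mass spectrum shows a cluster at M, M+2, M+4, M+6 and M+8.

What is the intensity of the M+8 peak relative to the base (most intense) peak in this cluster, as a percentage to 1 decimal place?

9.3%

Term probabilities: M 0.1071, M+2 0.3205, M+4 0.3596, M+6 0.1793, M+8 0.0335. Base peak = M+4.
P(M+4) = C(4,2) × 0.5721^2 × 0.4279^2 = 6 × 0.32729841 × 0.18309841 = 0.359567 (base)
P(M+8) = C(4,4) × 0.5721^0 × 0.4279^4 = 1 × 1.0000 × 0.03352503 = 0.033525
Relative intensity = 0.033525 / 0.359567 × 100 = 9.3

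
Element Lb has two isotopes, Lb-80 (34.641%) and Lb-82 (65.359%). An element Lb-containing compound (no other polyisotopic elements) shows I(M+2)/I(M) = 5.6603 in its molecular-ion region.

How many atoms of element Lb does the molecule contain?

3

The M+2/M ratio from n Lb atoms is n · q/p = n · 0.65359/0.34641.
n = 5.6603 × 0.34641/0.65359 = 3.00 ≈ 3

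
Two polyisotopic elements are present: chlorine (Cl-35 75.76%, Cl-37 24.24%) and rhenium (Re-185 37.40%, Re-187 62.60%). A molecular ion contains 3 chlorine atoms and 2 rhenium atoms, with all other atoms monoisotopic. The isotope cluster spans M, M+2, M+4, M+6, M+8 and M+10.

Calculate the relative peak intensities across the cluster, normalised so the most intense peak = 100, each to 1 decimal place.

15.8 : 68.1 : 100.0 : 59.3 : 15.3 : 1.5

Chlorine pattern (n=3): 0.4348304 : 0.41738208 : 0.13354464 : 0.01424288
Rhenium pattern (n=2): 0.139876 : 0.468248 : 0.391876
Convolve the two distributions (both contribute in 2-u steps):
  M: 0.4348304×0.139876 = 0.060822
  M+2: 0.4348304×0.468248 + 0.41738208×0.139876 = 0.261990
  M+4: 0.4348304×0.391876 + 0.41738208×0.468248 + 0.13354464×0.139876 = 0.384518
  M+6: 0.41738208×0.391876 + 0.13354464×0.468248 + 0.01424288×0.139876 = 0.228086
  M+8: 0.13354464×0.391876 + 0.01424288×0.468248 = 0.059002
  M+10: 0.01424288×0.391876 = 0.005581
Scale to base peak (0.384518) = 100: 15.8 : 68.1 : 100.0 : 59.3 : 15.3 : 1.5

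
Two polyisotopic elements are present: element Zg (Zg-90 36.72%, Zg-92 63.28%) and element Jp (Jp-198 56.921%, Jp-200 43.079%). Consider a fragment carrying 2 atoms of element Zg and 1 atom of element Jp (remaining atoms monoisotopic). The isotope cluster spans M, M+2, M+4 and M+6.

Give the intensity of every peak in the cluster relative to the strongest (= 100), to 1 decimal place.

Element Zg pattern (n=2): 0.13483584 : 0.46472832 : 0.40043584
Element Jp pattern (n=1): 0.56921 : 0.43079
Convolve the two distributions (both contribute in 2-u steps):
  M: 0.13483584×0.56921 = 0.076750
  M+2: 0.13483584×0.43079 + 0.46472832×0.56921 = 0.322614
  M+4: 0.46472832×0.43079 + 0.40043584×0.56921 = 0.428132
  M+6: 0.40043584×0.43079 = 0.172504
Scale to base peak (0.428132) = 100: 17.9 : 75.4 : 100.0 : 40.3

17.9 : 75.4 : 100.0 : 40.3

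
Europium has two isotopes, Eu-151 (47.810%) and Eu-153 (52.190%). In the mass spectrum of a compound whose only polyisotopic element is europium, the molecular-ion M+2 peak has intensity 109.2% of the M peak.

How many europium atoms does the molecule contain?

1

For n independent Eu atoms, I(M+2)/I(M) = n · (abundance Eu-153) / (abundance Eu-151) = n · 0.52190/0.47810.
n = 1.092 × 0.47810/0.52190 = 1.00 ≈ 1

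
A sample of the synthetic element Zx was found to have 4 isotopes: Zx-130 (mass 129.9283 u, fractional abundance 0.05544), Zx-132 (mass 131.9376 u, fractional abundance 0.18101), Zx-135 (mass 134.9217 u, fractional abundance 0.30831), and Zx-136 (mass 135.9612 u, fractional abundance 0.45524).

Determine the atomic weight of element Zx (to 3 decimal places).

Weight each isotope mass by its fractional abundance: 0.05544 × 129.9283 + 0.18101 × 131.9376 + 0.30831 × 134.9217 + 0.45524 × 135.9612
= 7.20322 + 23.88202 + 41.59771 + 61.89498 = 134.57793 u

134.578 u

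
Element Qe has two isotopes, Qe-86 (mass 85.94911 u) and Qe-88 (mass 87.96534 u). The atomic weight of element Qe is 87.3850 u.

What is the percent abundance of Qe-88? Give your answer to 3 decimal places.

Writing the weighted mean with unknown fraction x of Qe-86:
85.94911·x + 87.96534·(1 − x) = 87.3850
(85.94911 − 87.96534)·x = 87.3850 − 87.96534
x = -0.58034 / -2.01623 = 0.28783 → 28.783% Qe-86, 71.217% Qe-88.

71.217%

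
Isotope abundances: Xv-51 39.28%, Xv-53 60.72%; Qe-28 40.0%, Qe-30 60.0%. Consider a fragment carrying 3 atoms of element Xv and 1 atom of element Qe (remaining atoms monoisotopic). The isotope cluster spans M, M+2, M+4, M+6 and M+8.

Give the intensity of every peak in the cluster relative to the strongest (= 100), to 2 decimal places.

Element Xv pattern (n=3): 0.06060583 : 0.28105802 : 0.43446646 : 0.22386969
Element Qe pattern (n=1): 0.4000 : 0.6000
Convolve the two distributions (both contribute in 2-u steps):
  M: 0.06060583×0.4000 = 0.024242
  M+2: 0.06060583×0.6000 + 0.28105802×0.4000 = 0.148787
  M+4: 0.28105802×0.6000 + 0.43446646×0.4000 = 0.342421
  M+6: 0.43446646×0.6000 + 0.22386969×0.4000 = 0.350228
  M+8: 0.22386969×0.6000 = 0.134322
Scale to base peak (0.350228) = 100: 6.92 : 42.48 : 97.77 : 100.00 : 38.35

6.92 : 42.48 : 97.77 : 100.00 : 38.35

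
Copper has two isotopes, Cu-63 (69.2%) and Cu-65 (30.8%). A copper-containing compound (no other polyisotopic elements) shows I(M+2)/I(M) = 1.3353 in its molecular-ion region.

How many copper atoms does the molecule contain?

The M+2/M ratio from n Cu atoms is n · q/p = n · 0.308/0.692.
n = 1.3353 × 0.692/0.308 = 3.00 ≈ 3

3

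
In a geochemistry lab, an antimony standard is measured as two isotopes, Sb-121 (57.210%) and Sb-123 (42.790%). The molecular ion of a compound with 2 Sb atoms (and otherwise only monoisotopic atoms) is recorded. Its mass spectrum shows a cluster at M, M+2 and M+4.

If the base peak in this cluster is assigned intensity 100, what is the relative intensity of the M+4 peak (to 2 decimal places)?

37.40

(0.57210 + 0.42790)^2 gives M 0.3273, M+2 0.4896, M+4 0.1831; the largest is M+2.
P(M+2) = C(2,1) × 0.57210^1 × 0.42790^1 = 2 × 0.5721 × 0.4279 = 0.489603 (base)
P(M+4) = C(2,2) × 0.57210^0 × 0.42790^2 = 1 × 1.0000 × 0.18309841 = 0.183098
Relative intensity = 0.183098 / 0.489603 × 100 = 37.40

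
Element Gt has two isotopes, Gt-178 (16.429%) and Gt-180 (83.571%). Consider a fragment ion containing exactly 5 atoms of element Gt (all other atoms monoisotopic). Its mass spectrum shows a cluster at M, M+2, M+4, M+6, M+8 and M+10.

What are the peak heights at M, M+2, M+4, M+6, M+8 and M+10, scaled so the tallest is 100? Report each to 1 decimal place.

The 5 Gt atoms are independent, so intensities follow the terms of (0.16429 + 0.83571)^5.
P(M) = 0.16429^5 = 0.000120
P(M+2) = 5 × 0.16429^4 × 0.83571^1 = 0.003044
P(M+4) = 10 × 0.16429^3 × 0.83571^2 = 0.030970
P(M+6) = 10 × 0.16429^2 × 0.83571^3 = 0.157539
P(M+8) = 5 × 0.16429^1 × 0.83571^4 = 0.400685
P(M+10) = 0.83571^5 = 0.407641
The M+10 peak is largest (0.407641); scaling to 100 gives 0.0 : 0.7 : 7.6 : 38.6 : 98.3 : 100.0.

0.0 : 0.7 : 7.6 : 38.6 : 98.3 : 100.0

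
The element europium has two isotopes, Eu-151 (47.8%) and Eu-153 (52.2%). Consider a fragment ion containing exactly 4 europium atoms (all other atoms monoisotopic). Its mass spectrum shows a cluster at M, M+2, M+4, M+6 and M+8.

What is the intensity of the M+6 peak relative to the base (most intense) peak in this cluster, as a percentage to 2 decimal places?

72.80%

(0.478 + 0.522)^4 gives M 0.0522, M+2 0.2280, M+4 0.3735, M+6 0.2720, M+8 0.0742; the largest is M+4.
P(M+4) = C(4,2) × 0.478^2 × 0.522^2 = 6 × 0.228484 × 0.272484 = 0.373549 (base)
P(M+6) = C(4,3) × 0.478^1 × 0.522^3 = 4 × 0.4780 × 0.14223665 = 0.271956
Relative intensity = 0.271956 / 0.373549 × 100 = 72.80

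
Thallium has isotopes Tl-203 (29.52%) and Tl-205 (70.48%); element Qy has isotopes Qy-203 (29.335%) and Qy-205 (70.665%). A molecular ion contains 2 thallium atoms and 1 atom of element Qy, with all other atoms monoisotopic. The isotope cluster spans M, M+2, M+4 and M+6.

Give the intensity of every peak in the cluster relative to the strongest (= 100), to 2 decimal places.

Thallium pattern (n=2): 0.08714304 : 0.41611392 : 0.49674304
Element Qy pattern (n=1): 0.29335 : 0.70665
Convolve the two distributions (both contribute in 2-u steps):
  M: 0.08714304×0.29335 = 0.025563
  M+2: 0.08714304×0.70665 + 0.41611392×0.29335 = 0.183647
  M+4: 0.41611392×0.70665 + 0.49674304×0.29335 = 0.439766
  M+6: 0.49674304×0.70665 = 0.351023
Scale to base peak (0.439766) = 100: 5.81 : 41.76 : 100.00 : 79.82

5.81 : 41.76 : 100.00 : 79.82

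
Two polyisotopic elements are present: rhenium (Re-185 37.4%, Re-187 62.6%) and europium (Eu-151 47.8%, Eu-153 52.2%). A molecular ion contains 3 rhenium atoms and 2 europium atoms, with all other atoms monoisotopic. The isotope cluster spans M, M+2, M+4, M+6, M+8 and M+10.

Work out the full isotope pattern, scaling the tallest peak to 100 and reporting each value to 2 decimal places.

Rhenium pattern (n=3): 0.05231362 : 0.26268713 : 0.43968487 : 0.24531438
Europium pattern (n=2): 0.228484 : 0.499032 : 0.272484
Convolve the two distributions (both contribute in 2-u steps):
  M: 0.05231362×0.228484 = 0.011953
  M+2: 0.05231362×0.499032 + 0.26268713×0.228484 = 0.086126
  M+4: 0.05231362×0.272484 + 0.26268713×0.499032 + 0.43968487×0.228484 = 0.245805
  M+6: 0.26268713×0.272484 + 0.43968487×0.499032 + 0.24531438×0.228484 = 0.347045
  M+8: 0.43968487×0.272484 + 0.24531438×0.499032 = 0.242227
  M+10: 0.24531438×0.272484 = 0.066844
Scale to base peak (0.347045) = 100: 3.44 : 24.82 : 70.83 : 100.00 : 69.80 : 19.26

3.44 : 24.82 : 70.83 : 100.00 : 69.80 : 19.26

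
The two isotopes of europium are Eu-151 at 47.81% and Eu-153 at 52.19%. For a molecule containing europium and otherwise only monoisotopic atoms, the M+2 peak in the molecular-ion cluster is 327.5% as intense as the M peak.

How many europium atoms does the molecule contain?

With n Eu atoms, P(M+2)/P(M) = C(n,1)·p^(n−1)q / p^n = n·q/p = n · 0.5219/0.4781.
n = 3.275 × 0.4781/0.5219 = 3.00 ≈ 3

3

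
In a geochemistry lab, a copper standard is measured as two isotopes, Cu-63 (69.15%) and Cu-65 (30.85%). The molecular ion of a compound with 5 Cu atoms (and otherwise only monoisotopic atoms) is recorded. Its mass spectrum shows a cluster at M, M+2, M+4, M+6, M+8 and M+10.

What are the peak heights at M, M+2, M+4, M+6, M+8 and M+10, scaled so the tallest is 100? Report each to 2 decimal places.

Expanding (0.6915 + 0.3085)^5:
P(M) = 0.6915^5 = 0.158111
P(M+2) = 5 × 0.6915^4 × 0.3085^1 = 0.352691
P(M+4) = 10 × 0.6915^3 × 0.3085^2 = 0.314693
P(M+6) = 10 × 0.6915^2 × 0.3085^3 = 0.140394
P(M+8) = 5 × 0.6915^1 × 0.3085^4 = 0.031317
P(M+10) = 0.3085^5 = 0.002794
The M+2 peak is largest (0.352691); scaling to 100 gives 44.83 : 100.00 : 89.23 : 39.81 : 8.88 : 0.79.

44.83 : 100.00 : 89.23 : 39.81 : 8.88 : 0.79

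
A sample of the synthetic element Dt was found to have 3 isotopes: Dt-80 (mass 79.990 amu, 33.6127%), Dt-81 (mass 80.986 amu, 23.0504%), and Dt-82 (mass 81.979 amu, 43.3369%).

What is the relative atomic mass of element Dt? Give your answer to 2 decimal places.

Weight each isotope mass by its fractional abundance: 0.336127 × 79.990 + 0.230504 × 80.986 + 0.433369 × 81.979
= 26.8868 + 18.6676 + 35.5272 = 81.0816 amu

81.08 amu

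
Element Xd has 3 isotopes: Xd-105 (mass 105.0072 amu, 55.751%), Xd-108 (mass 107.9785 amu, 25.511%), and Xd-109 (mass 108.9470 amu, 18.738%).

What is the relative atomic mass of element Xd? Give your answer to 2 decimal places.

Ar = Σ fᵢ·mᵢ = 0.55751 × 105.0072 + 0.25511 × 107.9785 + 0.18738 × 108.9470
= 58.54256 + 27.54640 + 20.41449 = 106.50345 amu

106.50 amu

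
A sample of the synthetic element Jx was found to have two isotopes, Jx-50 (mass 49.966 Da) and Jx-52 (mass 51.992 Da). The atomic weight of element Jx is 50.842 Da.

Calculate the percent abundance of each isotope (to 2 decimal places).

Writing the weighted mean with unknown fraction x of Jx-50:
49.966·x + 51.992·(1 − x) = 50.842
(49.966 − 51.992)·x = 50.842 − 51.992
x = -1.150 / -2.026 = 0.56762 → 56.76% Jx-50, 43.24% Jx-52.

Jx-50: 56.76%, Jx-52: 43.24%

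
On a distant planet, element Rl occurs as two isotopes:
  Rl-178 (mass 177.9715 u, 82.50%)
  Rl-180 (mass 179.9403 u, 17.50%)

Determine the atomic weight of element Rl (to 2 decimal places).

178.32 u

Ar = Σ fᵢ·mᵢ = 0.8250 × 177.9715 + 0.1750 × 179.9403
= 146.82649 + 31.48955 = 178.31604 u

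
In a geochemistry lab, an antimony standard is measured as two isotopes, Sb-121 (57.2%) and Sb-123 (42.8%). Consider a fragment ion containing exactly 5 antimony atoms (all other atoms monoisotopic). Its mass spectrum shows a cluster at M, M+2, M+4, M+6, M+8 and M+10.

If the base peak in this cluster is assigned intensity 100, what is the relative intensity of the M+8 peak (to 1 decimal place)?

28.0

Binomial terms of (0.572 + 0.428)^5: M 0.0612, M+2 0.2291, M+4 0.3428, M+6 0.2565, M+8 0.0960, M+10 0.0144 → M+4 is the base peak.
P(M+4) = C(5,2) × 0.572^3 × 0.428^2 = 10 × 0.18714925 × 0.183184 = 0.342827 (base)
P(M+8) = C(5,4) × 0.572^1 × 0.428^4 = 5 × 0.5720 × 0.03355638 = 0.095971
Relative intensity = 0.095971 / 0.342827 × 100 = 28.0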